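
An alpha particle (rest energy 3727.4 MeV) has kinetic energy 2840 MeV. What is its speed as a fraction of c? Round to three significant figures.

γ = 1 + K/(mc²) = 1 + 2840/3727.4 = 1.7619.
β = √(1 − 1/γ²) = √(1 − 0.322135) = √0.677865 = 0.823.

0.823c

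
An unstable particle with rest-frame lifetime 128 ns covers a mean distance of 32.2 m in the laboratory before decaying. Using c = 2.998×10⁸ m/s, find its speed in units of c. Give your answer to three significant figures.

0.643c

Let x = d/(cτ) = 32.20 m / (2.998×10⁸ m/s × 1.280×10^-7 s) = 0.8391. Since d = βγcτ, x = βγ = β/√(1−β²).
Solving: β² = x²/(1+x²) = 0.704089/1.704089 = 0.413176, so β = 0.643.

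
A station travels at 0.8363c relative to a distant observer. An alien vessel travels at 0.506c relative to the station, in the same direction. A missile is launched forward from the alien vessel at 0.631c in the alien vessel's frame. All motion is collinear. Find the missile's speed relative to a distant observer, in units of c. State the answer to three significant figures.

0.987c

Compose velocities in two stages. Stage 1 (into S'): u₁ = (0.631+0.506)/(1+0.631×0.506) = 0.86183.
Stage 2 (into S): u = (0.86183+0.8363)/(1+0.86183×0.8363) = 0.98686, so the speed is 0.987c.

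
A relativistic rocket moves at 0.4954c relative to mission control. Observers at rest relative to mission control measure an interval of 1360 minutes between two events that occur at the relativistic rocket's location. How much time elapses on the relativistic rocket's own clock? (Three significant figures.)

1180 minutes

γ = 1/√(1 − β²) = 1/√(1 − 0.24542116) = 1/√0.75457884 = 1/0.868665 = 1.1512.
The relativistic rocket's clock runs slow as seen from mission control, so Δτ = Δt/γ = 1360/1.1512 = 1180 minutes.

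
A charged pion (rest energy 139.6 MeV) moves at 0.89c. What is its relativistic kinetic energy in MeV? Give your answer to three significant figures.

167 MeV

Lorentz factor: γ = (1 − 0.7921)^(−1/2) = 2.1932.
Kinetic energy: K = (γ − 1)mc² = (2.1932 − 1) × 139.6 MeV = 1.1932 × 139.6 = 167 MeV.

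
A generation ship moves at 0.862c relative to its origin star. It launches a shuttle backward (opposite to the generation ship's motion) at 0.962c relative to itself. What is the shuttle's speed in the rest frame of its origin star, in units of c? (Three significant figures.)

Relativistic velocity addition: u = (u' + v)/(1 + u'v/c²), with u' = −0.962c and v = 0.862c.
Numerator: −0.962 + 0.862 = −0.1. Denominator: 1 + (−0.962)(0.862) = 0.170756.
u = −0.1/0.170756 = −0.58563, so the speed is 0.586c.

0.586c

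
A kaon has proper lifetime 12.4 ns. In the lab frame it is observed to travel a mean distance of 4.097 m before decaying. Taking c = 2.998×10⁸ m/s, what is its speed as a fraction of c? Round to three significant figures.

Lab distance = (lab lifetime)·v = γτ·βc, so βγ = d/(cτ) = 4.097/(2.998×10⁸ × 1.240×10^-8) = 1.1021.
With βγ = 1.1021: γ² = 1 + (βγ)² = 2.21462, and β = (βγ)/γ = 1.1021/1.48816 = 0.741.

0.741c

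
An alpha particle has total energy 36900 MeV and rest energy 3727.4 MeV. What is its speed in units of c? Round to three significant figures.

γ = E/(mc²) = 36900/3727.4 = 9.8997.
β = √(1 − 1/γ²) = √(1 − 0.0102037) = √0.9897963 = 0.995.

0.995c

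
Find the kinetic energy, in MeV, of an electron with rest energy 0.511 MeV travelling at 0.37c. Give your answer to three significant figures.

0.0390 MeV

γ = 1/√(1 − β²) = 1/√(1 − 0.1369) = 1/√0.8631 = 1/0.929032 = 1.076389.
Kinetic energy: K = (γ − 1)mc² = (1.076389 − 1) × 0.511 MeV = 0.076389 × 0.511 = 0.0390 MeV.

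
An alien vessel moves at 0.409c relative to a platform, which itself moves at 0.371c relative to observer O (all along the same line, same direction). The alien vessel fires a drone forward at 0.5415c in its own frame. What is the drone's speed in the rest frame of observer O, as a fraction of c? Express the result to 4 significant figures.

Compose velocities in two stages. Stage 1 (into S'): u₁ = (0.5415+0.409)/(1+0.5415×0.409) = 0.77816.
Stage 2 (into S): u = (0.77816+0.371)/(1+0.77816×0.371) = 0.89172, so the speed is 0.8917c.

0.8917c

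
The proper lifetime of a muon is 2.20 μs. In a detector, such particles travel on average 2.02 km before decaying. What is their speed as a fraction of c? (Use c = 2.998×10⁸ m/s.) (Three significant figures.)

0.951c

d = βγcτ ⇒ βγ = d/(cτ) = 2020 m / (659.56 m) = 3.0626.
β = (βγ)/√(1+(βγ)²) = 3.0626/√10.37952 = 0.951.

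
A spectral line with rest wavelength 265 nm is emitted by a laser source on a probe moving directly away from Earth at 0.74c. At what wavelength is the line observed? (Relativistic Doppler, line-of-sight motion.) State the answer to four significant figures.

Relativistic Doppler for wavelength: λ_obs = λ_src · √((1+β)/(1−β)).
With β = 0.74: factor = √(1.74/0.26) = 2.5869.
λ_obs = 265 × 2.5869 = 685.5 nm.

685.5 nm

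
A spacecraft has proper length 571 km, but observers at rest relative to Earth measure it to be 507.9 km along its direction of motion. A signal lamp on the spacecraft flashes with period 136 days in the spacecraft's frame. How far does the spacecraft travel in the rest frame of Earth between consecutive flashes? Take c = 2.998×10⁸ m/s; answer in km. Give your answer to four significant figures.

1.810×10^12 km

Length contraction gives γ = L₀/L = 571/507.9 = 1.12424.
β = √(1 − 1/γ²) = 0.45696. Lab-frame period = γτ = 1.12424×136 days = 152.9 days. Distance = βc × γτ = 0.45696 × 2.998×10⁸ m/s × 13210560 s = 1.8098×10^15 m = 1.810×10^12 km.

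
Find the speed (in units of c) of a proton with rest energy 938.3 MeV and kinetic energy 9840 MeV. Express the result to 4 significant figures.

0.9962c

γ = 1 + K/(mc²) = 1 + 9840/938.3 = 11.487.
β = √(1 − 1/γ²) = √(1 − 0.00757856) = √0.99242144 = 0.9962.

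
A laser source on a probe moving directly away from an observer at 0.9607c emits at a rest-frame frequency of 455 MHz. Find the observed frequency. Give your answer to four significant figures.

64.42 MHz

Relativistic Doppler (source moving away): f_obs = f_src · √((1−β)/(1+β)).
With β = 0.9607: factor = √(0.0393/1.9607) = 0.14158.
f_obs = 455 × 0.14158 = 64.42 MHz.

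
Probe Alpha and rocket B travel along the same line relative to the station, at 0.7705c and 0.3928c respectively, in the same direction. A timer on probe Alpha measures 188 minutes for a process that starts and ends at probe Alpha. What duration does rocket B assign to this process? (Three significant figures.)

Speed of probe Alpha in rocket B's frame: u = (v_A − v_B)/(1 − v_A v_B/c²) = (0.7705 − 0.3928)/(1 − 0.7705×0.3928) = 0.3777/0.6973476 = 0.54162; |u| = 0.54162c.
γ for this relative speed: γ = 1/√(1 − 0.293352) = 1.1896.
The clock on probe Alpha records proper time, so rocket B measures Δt = γΔτ = 1.1896 × 188 = 224 minutes.

224 minutes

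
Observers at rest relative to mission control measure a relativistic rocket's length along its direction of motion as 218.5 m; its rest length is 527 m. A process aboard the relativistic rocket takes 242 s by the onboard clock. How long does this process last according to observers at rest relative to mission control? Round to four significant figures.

583.7 s

γ = L₀/L = 527/218.5 = 2.4119.
Δt = γΔτ = 2.4119 × 242 = 583.7 s.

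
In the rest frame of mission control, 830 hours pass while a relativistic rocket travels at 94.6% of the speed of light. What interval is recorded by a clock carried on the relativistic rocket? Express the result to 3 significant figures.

269 hours

γ = 1/√(1 − β²) = 1/√(1 − 0.894916) = 1/√0.105084 = 1/0.324167 = 3.0848.
The moving clock records proper time: Δτ = Δt/γ = 830/3.0848 = 269 hours.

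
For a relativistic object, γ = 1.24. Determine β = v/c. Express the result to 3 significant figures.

0.591

β = √(1 − 1/γ²) = √(1 − 1/1.5376) = √0.349636 = 0.591.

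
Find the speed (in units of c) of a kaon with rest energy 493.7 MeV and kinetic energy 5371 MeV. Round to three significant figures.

K = (γ−1)mc², so γ = 1 + 5371/493.7 = 11.879.
Then v/c = √(1 − γ⁻²) = √(1 − 0.00708664) = √0.99291336 = 0.996.

0.996c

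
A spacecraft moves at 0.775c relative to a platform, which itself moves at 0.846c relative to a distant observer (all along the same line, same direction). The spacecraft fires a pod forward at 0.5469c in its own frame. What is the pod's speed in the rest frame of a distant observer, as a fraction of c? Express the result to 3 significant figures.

Apply u = (u'+v)/(1+u'v) twice. Pod in the platform frame: (0.5469+0.775)/(1+0.5469·0.775) = 1.3219/1.4238475 = 0.9284c.
That velocity, transformed to the rest frame of a distant observer: (0.9284+0.846)/(1+0.9284·0.846) = 1.7744/1.7854264 = 0.99382c.

0.994c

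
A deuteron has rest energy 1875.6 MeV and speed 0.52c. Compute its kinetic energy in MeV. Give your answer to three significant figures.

320 MeV

With β = 0.52, γ = 1/√(1 − 0.52²) = 1/√0.7296 = 1.17073.
Kinetic energy: K = (γ − 1)mc² = (1.17073 − 1) × 1875.6 MeV = 0.17073 × 1875.6 = 320 MeV.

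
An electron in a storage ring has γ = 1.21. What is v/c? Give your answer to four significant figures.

β = √(1 − 1/γ²) = √(1 − 1/1.4641) = √0.316987 = 0.5630.

0.5630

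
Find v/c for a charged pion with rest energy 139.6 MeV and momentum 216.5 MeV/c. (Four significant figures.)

0.8404

βγ = pc/(mc²) = 216.5/139.6 = 1.5509.
Since γ² = 1 + (βγ)² = 3.40529, γ = √3.40529 = 1.84534, and β = (βγ)/γ = 1.5509/1.84534 = 0.8404.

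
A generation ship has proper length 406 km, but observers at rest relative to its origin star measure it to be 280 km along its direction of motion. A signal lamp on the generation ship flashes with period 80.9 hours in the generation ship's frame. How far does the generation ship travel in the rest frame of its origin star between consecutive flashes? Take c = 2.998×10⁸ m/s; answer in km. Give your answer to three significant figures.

9.17×10^10 km

γ = L₀/L = 406/280 = 1.45.
β = √(1 − 1/γ²) = 0.72414. Lab-frame period = γτ = 1.45×80.9 hours = 117.31 hours. Distance = βc × γτ = 0.72414 × 2.998×10⁸ m/s × 422316 s = 9.1684×10^13 m = 9.17×10^10 km.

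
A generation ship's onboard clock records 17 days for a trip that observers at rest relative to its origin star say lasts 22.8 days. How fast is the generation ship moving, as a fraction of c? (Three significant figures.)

γ = Δt/Δτ = 22.8/17 = 1.3412.
β = √(1 − 1/γ²) = √(1 − 0.555921) = √0.444079 = 0.666.

0.666c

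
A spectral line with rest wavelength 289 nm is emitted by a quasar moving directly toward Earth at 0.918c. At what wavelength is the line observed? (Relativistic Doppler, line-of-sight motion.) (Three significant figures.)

Relativistic Doppler for wavelength: λ_obs = λ_src · √((1−β)/(1+β)).
With β = 0.918: factor = √(0.082/1.918) = 0.20677.
λ_obs = 289 × 0.20677 = 59.8 nm.

59.8 nm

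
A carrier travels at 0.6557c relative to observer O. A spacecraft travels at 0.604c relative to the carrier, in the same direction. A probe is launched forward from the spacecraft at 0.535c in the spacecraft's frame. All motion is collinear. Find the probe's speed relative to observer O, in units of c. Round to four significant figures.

Compose velocities in two stages. Stage 1 (into S'): u₁ = (0.535+0.604)/(1+0.535×0.604) = 0.86083.
Stage 2 (into S): u = (0.86083+0.6557)/(1+0.86083×0.6557) = 0.96937, so the speed is 0.9694c.

0.9694c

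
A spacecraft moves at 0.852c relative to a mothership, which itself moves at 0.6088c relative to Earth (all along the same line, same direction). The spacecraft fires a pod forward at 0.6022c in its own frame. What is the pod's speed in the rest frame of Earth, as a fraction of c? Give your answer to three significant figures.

Apply u = (u'+v)/(1+u'v) twice. Pod in the mothership frame: (0.6022+0.852)/(1+0.6022·0.852) = 1.4542/1.5130744 = 0.96109c.
That velocity, transformed to the rest frame of Earth: (0.96109+0.6088)/(1+0.96109·0.6088) = 1.56989/1.585111592 = 0.9904c.

0.990c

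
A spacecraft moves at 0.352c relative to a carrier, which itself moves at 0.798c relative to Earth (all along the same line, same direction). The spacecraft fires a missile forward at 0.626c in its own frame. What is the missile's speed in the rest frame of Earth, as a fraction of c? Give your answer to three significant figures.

0.976c

First combine the missile and spacecraft (S''→S'): u₁ = (0.626 + 0.352)/(1 + 0.626×0.352) = 0.978/1.220352 = 0.80141.
Then combine with the carrier (S'→S): u = (0.80141 + 0.798)/(1 + 0.80141×0.798) = 1.59941/1.63952518 = 0.97553.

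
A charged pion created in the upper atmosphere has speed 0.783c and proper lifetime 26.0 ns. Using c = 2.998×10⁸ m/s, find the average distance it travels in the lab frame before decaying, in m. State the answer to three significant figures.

9.81 m

γ = 1/√(1 − β²) = 1/√(1 − 0.613089) = 1/√0.386911 = 1/0.622022 = 1.6077.
Lab-frame lifetime: Δt = γτ = 1.6077 × 26.0 ns = 41.8 ns.
Distance: d = vΔt = 0.783 × 2.998×10⁸ m/s × 4.1800×10^-8 s = 9.81 m.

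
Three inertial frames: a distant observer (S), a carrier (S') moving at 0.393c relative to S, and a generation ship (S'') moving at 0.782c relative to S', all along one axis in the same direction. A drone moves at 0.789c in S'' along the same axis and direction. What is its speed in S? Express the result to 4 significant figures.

Compose velocities in two stages. Stage 1 (into S'): u₁ = (0.789+0.782)/(1+0.789×0.782) = 0.97155.
Stage 2 (into S): u = (0.97155+0.393)/(1+0.97155×0.393) = 0.9875, so the speed is 0.9875c.

0.9875c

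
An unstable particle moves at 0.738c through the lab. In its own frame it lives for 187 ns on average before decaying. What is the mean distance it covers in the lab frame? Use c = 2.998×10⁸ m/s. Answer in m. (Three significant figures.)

Lorentz factor: γ = (1 − 0.544644)^(−1/2) = 1.4819.
Lab-frame lifetime: Δt = γτ = 1.4819 × 187 ns = 277.12 ns.
Distance: d = vΔt = 0.738 × 2.998×10⁸ m/s × 2.7712×10^-7 s = 61.3 m.

61.3 m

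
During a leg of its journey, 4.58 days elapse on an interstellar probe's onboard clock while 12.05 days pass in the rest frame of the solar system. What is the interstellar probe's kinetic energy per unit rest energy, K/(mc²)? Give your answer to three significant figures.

1.63

From Δt = γΔτ: γ = 12.05/4.58 = 2.631.
K/(mc²) = γ − 1 = 2.631 − 1 = 1.63.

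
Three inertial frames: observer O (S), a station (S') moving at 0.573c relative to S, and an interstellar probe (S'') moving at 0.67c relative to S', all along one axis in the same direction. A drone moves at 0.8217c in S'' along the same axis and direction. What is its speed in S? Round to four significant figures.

0.9896c

Apply u = (u'+v)/(1+u'v) twice. Drone in the station frame: (0.8217+0.67)/(1+0.8217·0.67) = 1.4917/1.550539 = 0.96205c.
That velocity, transformed to the rest frame of observer O: (0.96205+0.573)/(1+0.96205·0.573) = 1.53505/1.55125465 = 0.98955c.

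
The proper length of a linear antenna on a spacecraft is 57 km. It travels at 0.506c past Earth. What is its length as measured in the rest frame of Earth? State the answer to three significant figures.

Lorentz factor: γ = (1 − 0.256036)^(−1/2) = 1.1594.
Along the direction of motion the measured length is L₀/γ = 57/1.1594 = 49.2 km.

49.2 km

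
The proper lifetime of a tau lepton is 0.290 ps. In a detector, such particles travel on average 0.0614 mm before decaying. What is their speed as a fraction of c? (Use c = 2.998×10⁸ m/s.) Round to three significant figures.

0.577c

Lab distance = (lab lifetime)·v = γτ·βc, so βγ = d/(cτ) = 6.140×10^-5/(2.998×10⁸ × 2.900×10^-13) = 0.70622.
With βγ = 0.70622: γ² = 1 + (βγ)² = 1.498747, and β = (βγ)/γ = 0.70622/1.22423 = 0.577.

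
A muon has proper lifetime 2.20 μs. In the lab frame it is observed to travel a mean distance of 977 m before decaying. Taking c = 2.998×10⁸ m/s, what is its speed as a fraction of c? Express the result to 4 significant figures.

0.8288c

Lab distance = (lab lifetime)·v = γτ·βc, so βγ = d/(cτ) = 977.0/(2.998×10⁸ × 2.200×10^-6) = 1.4813.
With βγ = 1.4813: γ² = 1 + (βγ)² = 3.19425, and β = (βγ)/γ = 1.4813/1.78725 = 0.8288.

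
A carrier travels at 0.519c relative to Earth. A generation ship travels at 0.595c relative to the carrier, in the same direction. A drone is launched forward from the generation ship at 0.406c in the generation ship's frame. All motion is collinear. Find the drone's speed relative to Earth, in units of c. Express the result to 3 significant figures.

0.934c

First combine the drone and generation ship (S''→S'): u₁ = (0.406 + 0.595)/(1 + 0.406×0.595) = 1.001/1.24157 = 0.80624.
Then combine with the carrier (S'→S): u = (0.80624 + 0.519)/(1 + 0.80624×0.519) = 1.32524/1.41843856 = 0.93429.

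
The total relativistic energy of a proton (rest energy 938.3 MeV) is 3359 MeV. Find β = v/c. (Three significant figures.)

γ = E/(mc²) = 3359/938.3 = 3.5799.
β = √(1 − 1/γ²) = √(1 − 0.0780294) = √0.9219706 = 0.960.

0.960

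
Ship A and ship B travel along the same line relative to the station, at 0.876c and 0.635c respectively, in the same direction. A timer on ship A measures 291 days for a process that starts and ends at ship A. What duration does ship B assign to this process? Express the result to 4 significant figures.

346.6 days

The velocity of ship A relative to ship B is (0.876 − 0.635)c / (1 − 0.876×0.635) = 0.54311c; relative speed 0.54311c.
γ for this relative speed: γ = 1/√(1 − 0.294968) = 1.191.
The clock on ship A records proper time, so ship B measures Δt = γΔτ = 1.191 × 291 = 346.6 days.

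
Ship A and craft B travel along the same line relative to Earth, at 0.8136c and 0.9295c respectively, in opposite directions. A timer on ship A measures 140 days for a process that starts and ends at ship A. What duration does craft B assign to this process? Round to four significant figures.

The velocity of ship A relative to craft B is (0.8136 + 0.9295)c / (1 + 0.8136×0.9295) = 0.99252c; relative speed 0.99252c.
At |u| = 0.99252c, γ = (1 − 0.985096)^(−1/2) = 8.1912.
The clock on ship A records proper time, so craft B measures Δt = γΔτ = 8.1912 × 140 = 1147 days.

1147 days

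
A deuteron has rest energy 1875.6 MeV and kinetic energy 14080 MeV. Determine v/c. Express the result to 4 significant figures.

0.9931

K = (γ−1)mc², so γ = 1 + 14080/1875.6 = 8.5069.
Then v/c = √(1 − γ⁻²) = √(1 − 0.0138184) = √0.9861816 = 0.9931.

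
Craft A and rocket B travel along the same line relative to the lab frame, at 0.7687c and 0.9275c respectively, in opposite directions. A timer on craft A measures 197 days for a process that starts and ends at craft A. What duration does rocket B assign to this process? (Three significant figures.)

The velocity of craft A relative to rocket B is (0.7687 + 0.9275)c / (1 + 0.7687×0.9275) = 0.99021c; relative speed 0.99021c.
γ for this relative speed: γ = 1/√(1 − 0.980516) = 7.1641.
The clock on craft A records proper time, so rocket B measures Δt = γΔτ = 7.1641 × 197 = 1410 days.

1410 days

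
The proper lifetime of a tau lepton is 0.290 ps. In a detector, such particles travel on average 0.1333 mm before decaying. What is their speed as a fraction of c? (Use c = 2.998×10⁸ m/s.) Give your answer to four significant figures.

Let x = d/(cτ) = 1.333×10^-4 m / (2.998×10⁸ m/s × 2.900×10^-13 s) = 1.5332. Since d = βγcτ, x = βγ = β/√(1−β²).
Solving: β² = x²/(1+x²) = 2.3507/3.3507 = 0.701555, so β = 0.8376.

0.8376c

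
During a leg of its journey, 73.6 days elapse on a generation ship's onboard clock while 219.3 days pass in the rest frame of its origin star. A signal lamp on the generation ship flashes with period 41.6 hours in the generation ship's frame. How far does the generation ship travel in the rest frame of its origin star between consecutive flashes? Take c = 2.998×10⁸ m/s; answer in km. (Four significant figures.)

1.260×10^11 km

The time-dilation ratio gives γ = 219.3/73.6 = 2.97962.
β = √(1 − 1/γ²) = 0.942. Lab-frame period = γτ = 2.97962×41.6 hours = 123.95 hours. Distance = βc × γτ = 0.942 × 2.998×10⁸ m/s × 446220 s = 1.2602×10^14 m = 1.260×10^11 km.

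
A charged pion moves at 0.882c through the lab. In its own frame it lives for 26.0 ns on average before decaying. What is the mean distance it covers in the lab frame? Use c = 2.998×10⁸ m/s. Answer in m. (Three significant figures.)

γ = 1/√(1 − β²) = 1/√(1 − 0.777924) = 1/√0.222076 = 1/0.471249 = 2.122.
Lab-frame lifetime: Δt = γτ = 2.122 × 26.0 ns = 55.172 ns.
Distance: d = vΔt = 0.882 × 2.998×10⁸ m/s × 5.5172×10^-8 s = 14.6 m.

14.6 m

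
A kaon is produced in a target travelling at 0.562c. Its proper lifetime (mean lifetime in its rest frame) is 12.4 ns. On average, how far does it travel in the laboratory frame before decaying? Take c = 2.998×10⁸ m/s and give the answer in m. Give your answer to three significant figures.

2.53 m

Lorentz factor: γ = (1 − 0.315844)^(−1/2) = 1.209.
Lab-frame lifetime: Δt = γτ = 1.209 × 12.4 ns = 14.992 ns.
Distance: d = vΔt = 0.562 × 2.998×10⁸ m/s × 1.4992×10^-8 s = 2.53 m.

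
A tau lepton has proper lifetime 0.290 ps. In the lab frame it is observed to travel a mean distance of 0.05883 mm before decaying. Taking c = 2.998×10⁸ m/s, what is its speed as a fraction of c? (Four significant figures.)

0.5604c

Let x = d/(cτ) = 5.883×10^-5 m / (2.998×10⁸ m/s × 2.900×10^-13 s) = 0.67666. Since d = βγcτ, x = βγ = β/√(1−β²).
Solving: β² = x²/(1+x²) = 0.457869/1.457869 = 0.314067, so β = 0.5604.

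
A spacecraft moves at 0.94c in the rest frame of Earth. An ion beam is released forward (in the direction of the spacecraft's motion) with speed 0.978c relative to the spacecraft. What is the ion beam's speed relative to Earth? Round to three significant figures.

0.999c

Relativistic velocity addition: u = (u' + v)/(1 + u'v/c²), with u' = 0.978c and v = 0.94c.
Numerator: 0.978 + 0.94 = 1.918. Denominator: 1 + (0.978)(0.94) = 1.91932.
u = 1.918/1.91932 = 0.99931, so the speed is 0.999c.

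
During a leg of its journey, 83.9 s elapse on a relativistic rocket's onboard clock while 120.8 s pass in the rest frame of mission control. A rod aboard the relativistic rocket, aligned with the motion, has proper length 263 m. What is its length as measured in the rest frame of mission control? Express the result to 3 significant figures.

183 m

From Δt = γΔτ: γ = 120.8/83.9 = 1.43981.
L = L₀/γ = 263/1.43981 = 183 m.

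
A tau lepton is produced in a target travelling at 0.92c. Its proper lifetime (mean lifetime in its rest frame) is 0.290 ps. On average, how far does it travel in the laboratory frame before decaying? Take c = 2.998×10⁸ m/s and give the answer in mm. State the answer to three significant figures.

0.204 mm

γ = 1/√(1 − β²) = 1/√(1 − 0.8464) = 1/√0.1536 = 1/0.391918 = 2.5516.
Lab-frame lifetime: Δt = γτ = 2.5516 × 0.290 ps = 0.73996 ps.
Distance: d = vΔt = 0.92 × 2.998×10⁸ m/s × 7.3996×10^-13 s = 2.04×10^-4 m = 0.204 mm.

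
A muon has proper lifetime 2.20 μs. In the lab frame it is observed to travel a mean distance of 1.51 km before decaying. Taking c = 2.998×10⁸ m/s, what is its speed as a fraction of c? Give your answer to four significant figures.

0.9164c

Let x = d/(cτ) = 1510 m / (2.998×10⁸ m/s × 2.200×10^-6 s) = 2.2894. Since d = βγcτ, x = βγ = β/√(1−β²).
Solving: β² = x²/(1+x²) = 5.24135/6.24135 = 0.839778, so β = 0.9164.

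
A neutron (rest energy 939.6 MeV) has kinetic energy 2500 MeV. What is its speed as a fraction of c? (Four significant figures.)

γ = 1 + K/(mc²) = 1 + 2500/939.6 = 3.6607.
β = √(1 − 1/γ²) = √(1 − 0.0746228) = √0.9253772 = 0.9620.

0.9620c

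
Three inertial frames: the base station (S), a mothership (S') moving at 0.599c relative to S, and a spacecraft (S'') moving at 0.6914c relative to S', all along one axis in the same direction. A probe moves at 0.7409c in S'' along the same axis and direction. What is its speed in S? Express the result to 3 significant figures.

First combine the probe and spacecraft (S''→S'): u₁ = (0.7409 + 0.6914)/(1 + 0.7409×0.6914) = 1.4323/1.51225826 = 0.94713.
Then combine with the mothership (S'→S): u = (0.94713 + 0.599)/(1 + 0.94713×0.599) = 1.54613/1.56733087 = 0.98647.

0.986c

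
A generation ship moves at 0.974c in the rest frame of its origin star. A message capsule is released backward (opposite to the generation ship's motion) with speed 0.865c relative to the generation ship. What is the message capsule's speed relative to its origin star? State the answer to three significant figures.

0.692c

In units of c, u = (u' + v)/(1 + u'v) with u' = −0.865 and v = 0.974.
Numerator: −0.865 + 0.974 = 0.109. Denominator: 1 + (−0.865)(0.974) = 0.15749.
u = 0.109/0.15749 = 0.69211, so the speed is 0.692c.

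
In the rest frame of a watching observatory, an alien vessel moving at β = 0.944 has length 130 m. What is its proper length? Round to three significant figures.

394 m

γ = 1/√(1 − β²) = 1/√(1 − 0.891136) = 1/√0.108864 = 1/0.329945 = 3.0308.
Proper length: L₀ = γ·L = 3.0308 × 130 = 394 m.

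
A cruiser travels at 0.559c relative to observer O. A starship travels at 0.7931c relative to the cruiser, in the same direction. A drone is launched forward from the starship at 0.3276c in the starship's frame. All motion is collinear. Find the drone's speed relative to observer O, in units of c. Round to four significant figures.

Apply u = (u'+v)/(1+u'v) twice. Drone in the cruiser frame: (0.3276+0.7931)/(1+0.3276·0.7931) = 1.1207/1.25981956 = 0.88957c.
That velocity, transformed to the rest frame of observer O: (0.88957+0.559)/(1+0.88957·0.559) = 1.44857/1.49726963 = 0.96747c.

0.9675c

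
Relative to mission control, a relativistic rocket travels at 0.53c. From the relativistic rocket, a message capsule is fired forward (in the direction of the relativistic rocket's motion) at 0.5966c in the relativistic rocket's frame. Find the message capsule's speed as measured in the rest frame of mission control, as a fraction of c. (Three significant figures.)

In units of c, u = (u' + v)/(1 + u'v) with u' = 0.5966 and v = 0.53.
Numerator: 0.5966 + 0.53 = 1.1266. Denominator: 1 + (0.5966)(0.53) = 1.316198.
u = 1.1266/1.316198 = 0.85595, so the speed is 0.856c.

0.856c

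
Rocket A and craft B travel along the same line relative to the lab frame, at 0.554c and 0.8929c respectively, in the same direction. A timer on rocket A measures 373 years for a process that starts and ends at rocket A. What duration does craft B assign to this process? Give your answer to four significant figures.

Transform rocket A's velocity into craft B's frame: (0.554 − 0.8929)/(1 − 0.554·0.8929) = −0.3389/0.5053334, so the relative speed is 0.67065c.
γ for this relative speed: γ = 1/√(1 − 0.449771) = 1.3481.
The clock on rocket A records proper time, so craft B measures Δt = γΔτ = 1.3481 × 373 = 502.8 years.

502.8 years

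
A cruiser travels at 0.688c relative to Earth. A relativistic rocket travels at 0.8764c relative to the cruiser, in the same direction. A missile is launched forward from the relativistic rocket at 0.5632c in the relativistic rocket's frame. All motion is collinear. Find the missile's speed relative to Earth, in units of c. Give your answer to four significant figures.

0.9932c

Compose velocities in two stages. Stage 1 (into S'): u₁ = (0.5632+0.8764)/(1+0.5632×0.8764) = 0.96385.
Stage 2 (into S): u = (0.96385+0.688)/(1+0.96385×0.688) = 0.99322, so the speed is 0.9932c.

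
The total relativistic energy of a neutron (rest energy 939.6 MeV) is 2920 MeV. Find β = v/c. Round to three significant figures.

Total energy E = γmc² gives γ = 2920/939.6 = 3.1077.
Hence β = √(1 − 1/γ²) = √(1 − 0.103543) = √0.896457 = 0.947.

0.947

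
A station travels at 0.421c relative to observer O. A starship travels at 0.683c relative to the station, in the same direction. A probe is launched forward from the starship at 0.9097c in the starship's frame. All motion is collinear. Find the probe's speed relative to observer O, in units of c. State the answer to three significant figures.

0.993c

First combine the probe and starship (S''→S'): u₁ = (0.9097 + 0.683)/(1 + 0.9097×0.683) = 1.5927/1.6213251 = 0.98234.
Then combine with the station (S'→S): u = (0.98234 + 0.421)/(1 + 0.98234×0.421) = 1.40334/1.41356514 = 0.99277.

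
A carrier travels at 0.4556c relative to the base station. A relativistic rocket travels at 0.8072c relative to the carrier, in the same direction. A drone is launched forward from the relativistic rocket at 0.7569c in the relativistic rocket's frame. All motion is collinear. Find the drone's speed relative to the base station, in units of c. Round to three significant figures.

Compose velocities in two stages. Stage 1 (into S'): u₁ = (0.7569+0.8072)/(1+0.7569×0.8072) = 0.97091.
Stage 2 (into S): u = (0.97091+0.4556)/(1+0.97091×0.4556) = 0.98902, so the speed is 0.989c.

0.989c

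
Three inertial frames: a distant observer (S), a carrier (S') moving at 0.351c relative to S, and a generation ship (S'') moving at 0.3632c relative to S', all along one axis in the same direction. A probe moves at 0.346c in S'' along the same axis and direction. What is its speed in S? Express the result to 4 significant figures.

0.8034c

First combine the probe and generation ship (S''→S'): u₁ = (0.346 + 0.3632)/(1 + 0.346×0.3632) = 0.7092/1.1256672 = 0.63003.
Then combine with the carrier (S'→S): u = (0.63003 + 0.351)/(1 + 0.63003×0.351) = 0.98103/1.22114053 = 0.80337.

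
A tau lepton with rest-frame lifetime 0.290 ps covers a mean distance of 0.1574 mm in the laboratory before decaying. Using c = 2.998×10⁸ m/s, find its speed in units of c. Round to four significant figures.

Lab distance = (lab lifetime)·v = γτ·βc, so βγ = d/(cτ) = 1.574×10^-4/(2.998×10⁸ × 2.900×10^-13) = 1.8104.
With βγ = 1.8104: γ² = 1 + (βγ)² = 4.27755, and β = (βγ)/γ = 1.8104/2.06822 = 0.8753.

0.8753c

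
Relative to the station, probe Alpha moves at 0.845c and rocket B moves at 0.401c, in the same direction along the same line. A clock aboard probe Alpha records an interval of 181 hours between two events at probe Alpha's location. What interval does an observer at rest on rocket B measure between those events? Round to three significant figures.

Transform probe Alpha's velocity into rocket B's frame: (0.845 − 0.401)/(1 − 0.845·0.401) = 0.444/0.661155, so the relative speed is 0.67155c.
At |u| = 0.67155c, γ = (1 − 0.450979)^(−1/2) = 1.3496.
Probe Alpha's interval is proper; time dilation gives Δt_B = γΔτ = 1.3496 × 181 hours = 244 hours.

244 hours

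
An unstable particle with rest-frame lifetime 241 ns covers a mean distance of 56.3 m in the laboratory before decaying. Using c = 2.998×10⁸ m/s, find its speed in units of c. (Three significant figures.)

Let x = d/(cτ) = 56.30 m / (2.998×10⁸ m/s × 2.410×10^-7 s) = 0.77922. Since d = βγcτ, x = βγ = β/√(1−β²).
Solving: β² = x²/(1+x²) = 0.607184/1.607184 = 0.377794, so β = 0.615.

0.615c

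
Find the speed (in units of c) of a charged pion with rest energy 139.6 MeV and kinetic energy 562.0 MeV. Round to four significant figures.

0.9800c

K = (γ−1)mc², so γ = 1 + 562.0/139.6 = 5.0258.
Then v/c = √(1 − γ⁻²) = √(1 − 0.0395904) = √0.9604096 = 0.9800.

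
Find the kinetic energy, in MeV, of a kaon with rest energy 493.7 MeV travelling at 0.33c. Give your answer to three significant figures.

29.3 MeV

With β = 0.33, γ = 1/√(1 − 0.33²) = 1/√0.8911 = 1.059343.
Kinetic energy: K = (γ − 1)mc² = (1.059343 − 1) × 493.7 MeV = 0.059343 × 493.7 = 29.3 MeV.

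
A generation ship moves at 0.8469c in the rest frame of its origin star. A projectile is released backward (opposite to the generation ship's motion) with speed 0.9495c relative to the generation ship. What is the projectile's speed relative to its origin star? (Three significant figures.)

In units of c, u = (u' + v)/(1 + u'v) with u' = −0.9495 and v = 0.8469.
Numerator: −0.9495 + 0.8469 = −0.1026. Denominator: 1 + (−0.9495)(0.8469) = 0.19586845.
u = −0.1026/0.19586845 = −0.52382, so the speed is 0.524c.

0.524c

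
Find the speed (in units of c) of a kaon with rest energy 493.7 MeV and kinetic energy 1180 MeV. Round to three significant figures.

0.956c

γ = 1 + K/(mc²) = 1 + 1180/493.7 = 3.3901.
β = √(1 − 1/γ²) = √(1 − 0.0870112) = √0.9129888 = 0.956.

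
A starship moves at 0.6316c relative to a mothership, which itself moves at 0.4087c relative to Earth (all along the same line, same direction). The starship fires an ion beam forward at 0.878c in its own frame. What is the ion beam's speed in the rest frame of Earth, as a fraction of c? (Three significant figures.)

0.988c

Compose velocities in two stages. Stage 1 (into S'): u₁ = (0.878+0.6316)/(1+0.878×0.6316) = 0.97109.
Stage 2 (into S): u = (0.97109+0.4087)/(1+0.97109×0.4087) = 0.98776, so the speed is 0.988c.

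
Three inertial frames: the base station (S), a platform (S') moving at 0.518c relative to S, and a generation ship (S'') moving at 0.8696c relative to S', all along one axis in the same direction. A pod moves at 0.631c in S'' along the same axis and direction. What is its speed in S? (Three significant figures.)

0.990c

Apply u = (u'+v)/(1+u'v) twice. Pod in the platform frame: (0.631+0.8696)/(1+0.631·0.8696) = 1.5006/1.5487176 = 0.96893c.
That velocity, transformed to the rest frame of the base station: (0.96893+0.518)/(1+0.96893·0.518) = 1.48693/1.50190574 = 0.99003c.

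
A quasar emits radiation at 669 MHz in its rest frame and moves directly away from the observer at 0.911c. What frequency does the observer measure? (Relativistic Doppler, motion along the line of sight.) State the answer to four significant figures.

144.4 MHz

Relativistic Doppler (source moving away): f_obs = f_src · √((1−β)/(1+β)).
With β = 0.911: factor = √(0.089/1.911) = 0.21581.
f_obs = 669 × 0.21581 = 144.4 MHz.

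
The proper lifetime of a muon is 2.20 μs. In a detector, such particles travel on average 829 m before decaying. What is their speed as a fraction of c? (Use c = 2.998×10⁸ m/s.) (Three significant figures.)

0.783c

Let x = d/(cτ) = 829.0 m / (2.998×10⁸ m/s × 2.200×10^-6 s) = 1.2569. Since d = βγcτ, x = βγ = β/√(1−β²).
Solving: β² = x²/(1+x²) = 1.5798/2.5798 = 0.612373, so β = 0.783.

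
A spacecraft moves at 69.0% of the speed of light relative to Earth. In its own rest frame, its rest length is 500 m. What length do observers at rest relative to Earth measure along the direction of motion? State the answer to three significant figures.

362 m

γ = 1/√(1 − β²) = 1/√(1 − 0.4761) = 1/√0.5239 = 1/0.723809 = 1.3816.
Length contraction: L = L₀/γ = 500/1.3816 = 362 m.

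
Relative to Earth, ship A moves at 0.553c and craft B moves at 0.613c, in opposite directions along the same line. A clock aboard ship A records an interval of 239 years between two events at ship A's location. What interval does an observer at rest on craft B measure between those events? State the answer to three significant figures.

The velocity of ship A relative to craft B is (0.553 + 0.613)c / (1 + 0.553×0.613) = 0.87081c; relative speed 0.87081c.
At |u| = 0.87081c, γ = (1 − 0.75831)^(−1/2) = 2.0341.
The clock on ship A records proper time, so craft B measures Δt = γΔτ = 2.0341 × 239 = 486 years.

486 years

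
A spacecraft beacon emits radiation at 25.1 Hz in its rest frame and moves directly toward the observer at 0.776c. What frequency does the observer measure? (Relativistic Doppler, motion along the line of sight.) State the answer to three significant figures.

70.7 Hz

Relativistic Doppler (source moving toward): f_obs = f_src · √((1+β)/(1−β)).
With β = 0.776: factor = √(1.776/0.224) = 2.8158.
f_obs = 25.1 × 2.8158 = 70.7 Hz.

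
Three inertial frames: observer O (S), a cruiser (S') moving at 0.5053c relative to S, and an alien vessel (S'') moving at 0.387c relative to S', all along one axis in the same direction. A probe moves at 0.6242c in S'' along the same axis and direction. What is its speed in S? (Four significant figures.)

First combine the probe and alien vessel (S''→S'): u₁ = (0.6242 + 0.387)/(1 + 0.6242×0.387) = 1.0112/1.2415654 = 0.81446.
Then combine with the cruiser (S'→S): u = (0.81446 + 0.5053)/(1 + 0.81446×0.5053) = 1.31976/1.411546638 = 0.93497.

0.9350c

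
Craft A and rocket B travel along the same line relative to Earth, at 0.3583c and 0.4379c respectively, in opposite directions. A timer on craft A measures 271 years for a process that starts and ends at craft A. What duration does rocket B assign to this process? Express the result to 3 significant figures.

Transform craft A's velocity into rocket B's frame: (0.3583 + 0.4379)/(1 + 0.3583·0.4379) = 0.7962/1.15689957, so the relative speed is 0.68822c.
γ for this relative speed: γ = 1/√(1 − 0.473647) = 1.3784.
The clock on craft A records proper time, so rocket B measures Δt = γΔτ = 1.3784 × 271 = 374 years.

374 years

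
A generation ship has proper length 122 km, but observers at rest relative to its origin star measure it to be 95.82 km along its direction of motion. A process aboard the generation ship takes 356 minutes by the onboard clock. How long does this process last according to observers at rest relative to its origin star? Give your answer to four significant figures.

From L = L₀/γ: γ = 122/95.82 = 1.27322.
Δt = γΔτ = 1.27322 × 356 = 453.3 minutes.

453.3 minutes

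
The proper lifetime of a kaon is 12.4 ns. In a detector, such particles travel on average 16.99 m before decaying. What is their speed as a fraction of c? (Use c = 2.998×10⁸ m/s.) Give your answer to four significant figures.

0.9769c

d = βγcτ ⇒ βγ = d/(cτ) = 16.99 m / (3.71752 m) = 4.5703.
β = (βγ)/√(1+(βγ)²) = 4.5703/√21.8876 = 0.9769.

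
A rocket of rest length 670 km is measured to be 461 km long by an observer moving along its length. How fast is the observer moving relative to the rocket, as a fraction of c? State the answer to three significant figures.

0.726c

Length contraction gives γ = L₀/L = 670/461 = 1.4534.
β = √(1 − 1/γ²) = √0.526598 = 0.726.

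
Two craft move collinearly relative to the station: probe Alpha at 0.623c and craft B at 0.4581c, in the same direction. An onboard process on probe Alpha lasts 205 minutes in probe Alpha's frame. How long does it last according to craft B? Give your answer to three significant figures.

211 minutes

Speed of probe Alpha in craft B's frame: u = (v_A − v_B)/(1 − v_A v_B/c²) = (0.623 − 0.4581)/(1 − 0.623×0.4581) = 0.1649/0.7146037 = 0.23076; |u| = 0.23076c.
At |u| = 0.23076c, γ = (1 − 0.0532502)^(−1/2) = 1.0277.
Probe Alpha's interval is proper; time dilation gives Δt_B = γΔτ = 1.0277 × 205 minutes = 211 minutes.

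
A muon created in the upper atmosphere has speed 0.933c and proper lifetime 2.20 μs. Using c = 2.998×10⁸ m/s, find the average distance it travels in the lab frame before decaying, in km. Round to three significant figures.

Lorentz factor: γ = (1 − 0.870489)^(−1/2) = 2.7787.
Lab-frame lifetime: Δt = γτ = 2.7787 × 2.20 μs = 6.1131 μs.
Distance: d = vΔt = 0.933 × 2.998×10⁸ m/s × 6.1131×10^-6 s = 1710 m = 1.71 km.

1.71 km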